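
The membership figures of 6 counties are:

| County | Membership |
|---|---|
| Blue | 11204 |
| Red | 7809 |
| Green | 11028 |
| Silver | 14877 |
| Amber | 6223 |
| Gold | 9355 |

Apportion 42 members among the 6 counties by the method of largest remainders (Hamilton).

Blue 8; Red 5; Green 8; Silver 10; Amber 4; Gold 7

The standard divisor is 60496/42 ≈ 1440.381.
Standard quotas: Blue 7.7785, Red 5.4215, Green 7.6563, Silver 10.3285, Amber 4.3204, Gold 6.4948.
Lower quotas: Blue 7, Red 5, Green 7, Silver 10, Amber 4, Gold 6 (sum 39, leaving 3 seats).
Remainders in descending order: Blue 0.7785, Green 0.6563, Gold 0.4948, Red 0.4215, Silver 0.3285, Amber 0.3204.
The surplus seats go to Blue, Green, Gold.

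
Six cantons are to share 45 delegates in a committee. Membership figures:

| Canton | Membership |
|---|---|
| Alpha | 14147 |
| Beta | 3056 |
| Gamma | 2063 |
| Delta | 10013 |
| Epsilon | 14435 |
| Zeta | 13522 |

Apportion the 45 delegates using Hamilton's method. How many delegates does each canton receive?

Standard divisor: 57236 ÷ 45 ≈ 1271.911.
Standard quotas: Alpha 11.1226, Beta 2.4027, Gamma 1.6220, Delta 7.8724, Epsilon 11.3491, Zeta 10.6312.
Lower quotas: Alpha 11, Beta 2, Gamma 1, Delta 7, Epsilon 11, Zeta 10 (sum 42, leaving 3 seats).
Remainders in descending order: Delta 0.8724, Zeta 0.6312, Gamma 0.6220, Beta 0.4027, Epsilon 0.3491, Alpha 0.1226.
Largest remainders: Delta, Zeta, Gamma receive the extra seats.

Alpha: 11, Beta: 2, Gamma: 2, Delta: 8, Epsilon: 11, Zeta: 11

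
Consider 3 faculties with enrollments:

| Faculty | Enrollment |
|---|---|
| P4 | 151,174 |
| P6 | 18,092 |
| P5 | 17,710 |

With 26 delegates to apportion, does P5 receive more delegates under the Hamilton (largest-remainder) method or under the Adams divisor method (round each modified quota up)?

Adams

Hamilton: P4 21, P6 3, P5 2.
Adams: P4 20, P6 3, P5 3.
P5 gets 2 under Hamilton and 3 under Adams.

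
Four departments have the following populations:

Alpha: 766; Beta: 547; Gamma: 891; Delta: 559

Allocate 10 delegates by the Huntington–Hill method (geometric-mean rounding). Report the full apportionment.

With divisor 285: modified quotas Alpha 2.688, Beta 1.919, Gamma 3.126, Delta 1.961.
Geometric-mean thresholds: Alpha √(2·3)=2.449, Beta √(1·2)=1.414, Gamma √(3·4)=3.464, Delta √(1·2)=1.414.
Each quota rounded against its threshold gives Alpha 3, Beta 2, Gamma 3, Delta 2 (total 10).

Alpha=3; Beta=2; Gamma=3; Delta=2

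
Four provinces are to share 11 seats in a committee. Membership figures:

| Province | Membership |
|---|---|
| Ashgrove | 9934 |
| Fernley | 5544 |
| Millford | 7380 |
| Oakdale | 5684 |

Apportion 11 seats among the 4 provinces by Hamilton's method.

Ashgrove: 4; Fernley: 2; Millford: 3; Oakdale: 2

Total 28542; standard divisor 28542/11 ≈ 2594.727.
Standard quotas: Ashgrove 3.8285, Fernley 2.1366, Millford 2.8442, Oakdale 2.1906.
Lower quotas: Ashgrove 3, Fernley 2, Millford 2, Oakdale 2 (sum 9, leaving 2 seats).
Remainders in descending order: Millford 0.8442, Ashgrove 0.8285, Oakdale 0.1906, Fernley 0.1366.
Largest remainders: Millford, Ashgrove receive the extra seats.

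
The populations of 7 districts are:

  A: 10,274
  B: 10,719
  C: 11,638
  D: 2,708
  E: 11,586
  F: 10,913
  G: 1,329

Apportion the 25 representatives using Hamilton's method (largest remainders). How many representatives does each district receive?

The standard divisor is 59167/25 ≈ 2366.68.
Standard quotas: A 4.3411, B 4.5291, C 4.9174, D 1.1442, E 4.8955, F 4.6111, G 0.5615.
Lower quotas: A 4, B 4, C 4, D 1, E 4, F 4, G 0 (sum 21, leaving 4 seats).
Remainders in descending order: C 0.9174, E 0.8955, F 0.6111, G 0.5615, B 0.5291, A 0.3411, D 0.1442.
The surplus seats go to C, E, F, G.

A: 4, B: 4, C: 5, D: 1, E: 5, F: 5, G: 1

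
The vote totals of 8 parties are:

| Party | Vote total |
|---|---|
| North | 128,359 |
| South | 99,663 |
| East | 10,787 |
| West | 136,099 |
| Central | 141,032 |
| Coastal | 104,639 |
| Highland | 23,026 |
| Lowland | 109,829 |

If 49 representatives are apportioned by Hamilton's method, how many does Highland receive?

2

Standard divisor: 753434 ÷ 49 ≈ 15376.204.
Standard quotas: North 8.3479, South 6.4816, East 0.7015, West 8.8513, Central 9.1721, Coastal 6.8053, Highland 1.4975, Lowland 7.1428.
Lower quotas: North 8, South 6, East 0, West 8, Central 9, Coastal 6, Highland 1, Lowland 7 (sum 45, leaving 4 seats).
Remainders in descending order: West 0.8513, Coastal 0.8053, East 0.7015, Highland 0.4975, South 0.4816, North 0.3479, Central 0.1721, Lowland 0.1428.
Largest remainders: West, Coastal, East, Highland receive the extra seats.
Highland receives 2.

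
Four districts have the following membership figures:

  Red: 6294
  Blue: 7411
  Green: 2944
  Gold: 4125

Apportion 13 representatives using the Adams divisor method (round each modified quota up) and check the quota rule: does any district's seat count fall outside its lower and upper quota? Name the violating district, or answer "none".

none

Standard quotas: Red 3.939, Blue 4.638, Green 1.842, Gold 2.581.
Adams allocation: Red 4, Blue 4, Green 2, Gold 3.
Every allocation lies between the lower and upper quota.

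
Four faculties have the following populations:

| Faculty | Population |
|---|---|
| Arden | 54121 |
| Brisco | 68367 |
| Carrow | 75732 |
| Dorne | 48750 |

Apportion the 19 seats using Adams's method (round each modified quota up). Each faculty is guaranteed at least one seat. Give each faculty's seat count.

Standard divisor 246970/19 ≈ 12998.421; standard quotas: Arden 4.164, Brisco 5.260, Carrow 5.826, Dorne 3.750.
Rounding up gives 5, 6, 6, 4 = 21 seats, so the divisor must be adjusted.
With modified divisor 14400: modified quotas Arden 3.758, Brisco 4.748, Carrow 5.259, Dorne 3.385.
Rounding up: Arden 4, Brisco 5, Carrow 6, Dorne 4 (total 19).

Arden 4, Brisco 5, Carrow 6, Dorne 4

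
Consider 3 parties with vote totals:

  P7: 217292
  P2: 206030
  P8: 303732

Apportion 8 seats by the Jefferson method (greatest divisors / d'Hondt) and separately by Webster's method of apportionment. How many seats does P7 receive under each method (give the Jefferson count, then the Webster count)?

2 and 3

Jefferson: P7 2, P2 2, P8 4.
Webster: P7 3, P2 2, P8 3.
P7 gets 2 under Jefferson and 3 under Webster.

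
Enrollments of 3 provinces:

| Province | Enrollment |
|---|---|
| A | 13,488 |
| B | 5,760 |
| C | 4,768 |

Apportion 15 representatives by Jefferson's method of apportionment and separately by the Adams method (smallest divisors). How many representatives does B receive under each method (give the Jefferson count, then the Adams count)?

3 and 4

Jefferson: A 9, B 3, C 3.
Adams: A 8, B 4, C 3.
B gets 3 under Jefferson and 4 under Adams.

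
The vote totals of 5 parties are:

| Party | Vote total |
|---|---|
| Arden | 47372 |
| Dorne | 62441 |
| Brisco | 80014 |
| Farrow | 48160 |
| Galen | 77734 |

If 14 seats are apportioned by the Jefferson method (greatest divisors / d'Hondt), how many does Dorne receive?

Standard divisor 315721/14 ≈ 22551.5; standard quotas: Arden 2.101, Dorne 2.769, Brisco 3.548, Farrow 2.136, Galen 3.447.
Rounding down gives 2, 2, 3, 2, 3 = 12 seats, so the divisor must be adjusted.
With modified divisor 19700: modified quotas Arden 2.405, Dorne 3.170, Brisco 4.062, Farrow 2.445, Galen 3.946.
Rounding down: Arden 2, Dorne 3, Brisco 4, Farrow 2, Galen 3 (total 14).
Dorne receives 3.

3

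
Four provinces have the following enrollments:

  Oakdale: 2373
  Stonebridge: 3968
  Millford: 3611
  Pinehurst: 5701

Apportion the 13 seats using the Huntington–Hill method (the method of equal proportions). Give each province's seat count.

With divisor 1210: modified quotas Oakdale 1.961, Stonebridge 3.279, Millford 2.984, Pinehurst 4.712.
Geometric-mean thresholds: Oakdale √(1·2)=1.414, Stonebridge √(3·4)=3.464, Millford √(2·3)=2.449, Pinehurst √(4·5)=4.472.
Each quota rounded against its threshold gives Oakdale 2, Stonebridge 3, Millford 3, Pinehurst 5 (total 13).

Oakdale=2; Stonebridge=3; Millford=3; Pinehurst=5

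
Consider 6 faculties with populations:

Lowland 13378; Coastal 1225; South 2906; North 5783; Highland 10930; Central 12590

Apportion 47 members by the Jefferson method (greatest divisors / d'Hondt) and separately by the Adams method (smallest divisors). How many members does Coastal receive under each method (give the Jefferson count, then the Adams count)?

1 and 2

Jefferson: Lowland 13, Coastal 1, South 3, North 6, Highland 11, Central 13.
Adams: Lowland 13, Coastal 2, South 3, North 6, Highland 11, Central 12.
Coastal gets 1 under Jefferson and 2 under Adams.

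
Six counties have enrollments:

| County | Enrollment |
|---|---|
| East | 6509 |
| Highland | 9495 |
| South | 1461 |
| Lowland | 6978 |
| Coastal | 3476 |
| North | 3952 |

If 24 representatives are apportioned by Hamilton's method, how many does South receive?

1

Total 31871; standard divisor 31871/24 ≈ 1327.958.
Standard quotas: East 4.9015, Highland 7.1501, South 1.1002, Lowland 5.2547, Coastal 2.6176, North 2.9760.
Lower quotas: East 4, Highland 7, South 1, Lowland 5, Coastal 2, North 2 (sum 21, leaving 3 seats).
Remainders in descending order: North 0.9760, East 0.9015, Coastal 0.6176, Lowland 0.2547, Highland 0.1501, South 0.1002.
Largest remainders: North, East, Coastal receive the extra seats.
South receives 1.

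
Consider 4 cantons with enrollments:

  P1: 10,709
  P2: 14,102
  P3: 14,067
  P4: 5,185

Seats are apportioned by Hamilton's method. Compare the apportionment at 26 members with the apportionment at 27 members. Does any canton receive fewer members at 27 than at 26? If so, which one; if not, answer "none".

At 26 seats: P1 6, P2 9, P3 8, P4 3.
At 27 seats: P1 6, P2 9, P3 9, P4 3.
No canton's allocation decreased.

none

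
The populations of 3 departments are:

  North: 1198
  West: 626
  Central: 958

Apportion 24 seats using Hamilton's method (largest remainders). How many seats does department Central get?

The standard divisor is 2782/24 ≈ 115.917.
Standard quotas: North 10.335, West 5.400, Central 8.265.
Lower quotas: North 10, West 5, Central 8 (sum 23, leaving 1 seat).
Remainders in descending order: West 0.400, North 0.335, Central 0.265.
Largest remainder: West receives the extra seat.
Central receives 8.

8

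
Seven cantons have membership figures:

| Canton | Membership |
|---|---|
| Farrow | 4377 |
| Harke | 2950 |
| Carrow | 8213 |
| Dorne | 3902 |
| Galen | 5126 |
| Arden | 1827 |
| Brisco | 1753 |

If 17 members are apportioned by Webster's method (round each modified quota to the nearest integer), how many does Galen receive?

Standard divisor 28148/17 ≈ 1655.765; standard quotas: Farrow 2.643, Harke 1.782, Carrow 4.960, Dorne 2.357, Galen 3.096, Arden 1.103, Brisco 1.059.
Rounding to the nearest integer gives Farrow 3, Harke 2, Carrow 5, Dorne 2, Galen 3, Arden 1, Brisco 1 — total 17, matching the house size, so no adjustment is needed.
Galen receives 3.

3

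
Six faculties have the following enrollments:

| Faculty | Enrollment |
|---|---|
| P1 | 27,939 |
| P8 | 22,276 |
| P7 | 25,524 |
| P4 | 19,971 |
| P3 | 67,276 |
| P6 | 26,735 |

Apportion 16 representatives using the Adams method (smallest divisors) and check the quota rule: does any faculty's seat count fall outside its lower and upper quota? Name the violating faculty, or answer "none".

none

Standard quotas: P1 2.356, P8 1.879, P7 2.153, P4 1.684, P3 5.674, P6 2.255.
Adams allocation: P1 3, P8 2, P7 2, P4 2, P3 5, P6 2.
Every allocation lies between the lower and upper quota.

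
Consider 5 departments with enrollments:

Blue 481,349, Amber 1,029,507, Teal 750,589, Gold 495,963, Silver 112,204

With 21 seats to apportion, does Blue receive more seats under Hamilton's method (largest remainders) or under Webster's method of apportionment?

Hamilton: Blue 3, Amber 8, Teal 5, Gold 4, Silver 1.
Webster: Blue 4, Amber 7, Teal 5, Gold 4, Silver 1.
Blue gets 3 under Hamilton and 4 under Webster.

Webster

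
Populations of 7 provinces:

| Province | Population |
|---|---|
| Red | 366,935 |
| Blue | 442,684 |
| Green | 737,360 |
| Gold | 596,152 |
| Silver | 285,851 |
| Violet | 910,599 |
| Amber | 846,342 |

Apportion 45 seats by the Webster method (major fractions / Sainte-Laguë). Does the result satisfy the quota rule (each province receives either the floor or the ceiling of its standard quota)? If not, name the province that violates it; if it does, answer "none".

none

Standard quotas: Red 3.945, Blue 4.759, Green 7.927, Gold 6.409, Silver 3.073, Violet 9.789, Amber 9.098.
Webster allocation: Red 4, Blue 5, Green 8, Gold 6, Silver 3, Violet 10, Amber 9.
Every allocation lies between the lower and upper quota.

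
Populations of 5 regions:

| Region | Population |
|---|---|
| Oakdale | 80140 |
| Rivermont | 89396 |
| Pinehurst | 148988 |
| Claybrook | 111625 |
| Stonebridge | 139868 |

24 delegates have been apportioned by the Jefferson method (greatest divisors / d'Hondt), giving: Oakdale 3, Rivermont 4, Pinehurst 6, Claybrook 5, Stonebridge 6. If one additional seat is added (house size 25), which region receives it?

Priority for the next seat is population ÷ (current seats + 1).
Priorities: Oakdale 20035.000, Rivermont 17879.200, Pinehurst 21284.000, Claybrook 18604.167, Stonebridge 19981.143.
Highest priority: Pinehurst.

Pinehurst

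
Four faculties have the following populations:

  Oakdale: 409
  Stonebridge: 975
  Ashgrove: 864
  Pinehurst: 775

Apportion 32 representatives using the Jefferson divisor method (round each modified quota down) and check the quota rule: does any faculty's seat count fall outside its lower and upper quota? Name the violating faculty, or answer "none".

none

Standard quotas: Oakdale 4.329, Stonebridge 10.321, Ashgrove 9.146, Pinehurst 8.204.
Jefferson allocation: Oakdale 4, Stonebridge 11, Ashgrove 9, Pinehurst 8.
Every allocation lies between the lower and upper quota.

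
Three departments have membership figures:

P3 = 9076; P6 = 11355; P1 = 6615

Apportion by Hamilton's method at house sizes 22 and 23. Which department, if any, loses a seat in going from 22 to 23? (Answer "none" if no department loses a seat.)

none

At 22 seats: P3 8, P6 9, P1 5.
At 23 seats: P3 8, P6 10, P1 5.
No department's allocation decreased.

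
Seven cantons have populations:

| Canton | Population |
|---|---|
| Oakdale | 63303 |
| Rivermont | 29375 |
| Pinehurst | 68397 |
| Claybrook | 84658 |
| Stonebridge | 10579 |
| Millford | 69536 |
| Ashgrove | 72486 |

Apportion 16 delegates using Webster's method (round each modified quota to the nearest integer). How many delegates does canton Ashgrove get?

3

Standard divisor 398334/16 ≈ 24895.875; standard quotas: Oakdale 2.543, Rivermont 1.180, Pinehurst 2.747, Claybrook 3.400, Stonebridge 0.425, Millford 2.793, Ashgrove 2.912.
Rounding to the nearest integer gives Oakdale 3, Rivermont 1, Pinehurst 3, Claybrook 3, Stonebridge 0, Millford 3, Ashgrove 3 — total 16, matching the house size, so no adjustment is needed.
Ashgrove receives 3.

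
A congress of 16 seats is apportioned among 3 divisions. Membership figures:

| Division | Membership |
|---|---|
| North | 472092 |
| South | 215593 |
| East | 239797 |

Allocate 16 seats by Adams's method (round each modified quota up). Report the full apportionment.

Standard divisor 927482/16 ≈ 57967.625; standard quotas: North 8.144, South 3.719, East 4.137.
Rounding up gives 9, 4, 5 = 18 seats, so the divisor must be adjusted.
With modified divisor 63700: modified quotas North 7.411, South 3.385, East 3.764.
Rounding up: North 8, South 4, East 4 (total 16).

North 8, South 4, East 4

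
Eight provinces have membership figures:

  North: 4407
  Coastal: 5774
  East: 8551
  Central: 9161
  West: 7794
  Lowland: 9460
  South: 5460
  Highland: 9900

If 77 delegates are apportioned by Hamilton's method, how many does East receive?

Total 60507; standard divisor 60507/77 ≈ 785.805.
Standard quotas: North 5.6083, Coastal 7.3479, East 10.8818, Central 11.6581, West 9.9185, Lowland 12.0386, South 6.9483, Highland 12.5985.
Lower quotas: North 5, Coastal 7, East 10, Central 11, West 9, Lowland 12, South 6, Highland 12 (sum 72, leaving 5 seats).
Remainders in descending order: South 0.9483, West 0.9185, East 0.8818, Central 0.6581, North 0.6083, Highland 0.5985, Coastal 0.3479, Lowland 0.0386.
The surplus seats go to South, West, East, Central, North.
East receives 11.

11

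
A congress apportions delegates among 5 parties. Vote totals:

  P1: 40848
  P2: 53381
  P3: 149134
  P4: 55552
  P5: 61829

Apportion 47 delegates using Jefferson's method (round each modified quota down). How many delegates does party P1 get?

Standard divisor 360744/47 ≈ 7675.404; standard quotas: P1 5.322, P2 6.955, P3 19.430, P4 7.238, P5 8.055.
Rounding down gives 5, 6, 19, 7, 8 = 45 seats, so the divisor must be adjusted.
With modified divisor 7300: modified quotas P1 5.596, P2 7.312, P3 20.429, P4 7.610, P5 8.470.
Rounding down: P1 5, P2 7, P3 20, P4 7, P5 8 (total 47).
P1 receives 5.

5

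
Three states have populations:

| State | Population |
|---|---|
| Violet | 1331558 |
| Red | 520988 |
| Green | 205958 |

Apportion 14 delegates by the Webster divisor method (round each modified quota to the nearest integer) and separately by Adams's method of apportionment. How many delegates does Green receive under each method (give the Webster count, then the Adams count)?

Webster: Violet 9, Red 4, Green 1.
Adams: Violet 8, Red 4, Green 2.
Green gets 1 under Webster and 2 under Adams.

1 and 2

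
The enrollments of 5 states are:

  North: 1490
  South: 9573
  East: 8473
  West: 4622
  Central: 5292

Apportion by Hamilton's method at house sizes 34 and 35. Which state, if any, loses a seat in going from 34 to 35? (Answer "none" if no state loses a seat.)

none

At 34 seats: North 2, South 11, East 10, West 5, Central 6.
At 35 seats: North 2, South 11, East 10, West 6, Central 6.
No state's allocation decreased.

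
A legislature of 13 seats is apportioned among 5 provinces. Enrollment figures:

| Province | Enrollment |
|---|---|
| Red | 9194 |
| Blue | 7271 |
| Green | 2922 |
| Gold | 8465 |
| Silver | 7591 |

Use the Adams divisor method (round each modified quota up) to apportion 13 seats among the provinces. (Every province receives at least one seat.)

Standard divisor 35443/13 ≈ 2726.385; standard quotas: Red 3.372, Blue 2.667, Green 1.072, Gold 3.105, Silver 2.784.
Rounding up gives 4, 3, 2, 4, 3 = 16 seats, so the divisor must be adjusted.
With modified divisor 3400: modified quotas Red 2.704, Blue 2.139, Green 0.859, Gold 2.490, Silver 2.233.
Rounding up: Red 3, Blue 3, Green 1, Gold 3, Silver 3 (total 13).

Red 3; Blue 3; Green 1; Gold 3; Silver 3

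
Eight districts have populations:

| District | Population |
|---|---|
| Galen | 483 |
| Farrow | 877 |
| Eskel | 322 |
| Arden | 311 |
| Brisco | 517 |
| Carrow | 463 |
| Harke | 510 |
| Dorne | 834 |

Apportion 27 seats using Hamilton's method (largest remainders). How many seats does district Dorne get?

Standard divisor: 4317 ÷ 27 ≈ 159.889.
Standard quotas: Galen 3.021, Farrow 5.485, Eskel 2.014, Arden 1.945, Brisco 3.233, Carrow 2.896, Harke 3.190, Dorne 5.216.
Lower quotas: Galen 3, Farrow 5, Eskel 2, Arden 1, Brisco 3, Carrow 2, Harke 3, Dorne 5 (sum 24, leaving 3 seats).
Remainders in descending order: Arden 0.945, Carrow 0.896, Farrow 0.485, Brisco 0.233, Dorne 0.216, Harke 0.190, Galen 0.021, Eskel 0.014.
The surplus seats go to Arden, Carrow, Farrow.
Dorne receives 5.

5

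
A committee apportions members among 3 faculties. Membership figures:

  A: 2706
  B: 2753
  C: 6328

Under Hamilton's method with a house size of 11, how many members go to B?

Total 11787; standard divisor 11787/11 ≈ 1071.545.
Standard quotas: A 2.5253, B 2.5692, C 5.9055.
Lower quotas: A 2, B 2, C 5 (sum 9, leaving 2 seats).
Remainders in descending order: C 0.9055, B 0.5692, A 0.5253.
Largest remainders: C, B receive the extra seats.
B receives 3.

3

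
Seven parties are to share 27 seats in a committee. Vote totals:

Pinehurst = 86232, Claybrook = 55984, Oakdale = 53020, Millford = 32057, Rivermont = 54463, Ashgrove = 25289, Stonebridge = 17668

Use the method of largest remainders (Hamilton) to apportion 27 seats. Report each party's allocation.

The standard divisor is 324713/27 ≈ 12026.407.
Standard quotas: Pinehurst 7.1702, Claybrook 4.6551, Oakdale 4.4086, Millford 2.6656, Rivermont 4.5286, Ashgrove 2.1028, Stonebridge 1.4691.
Lower quotas: Pinehurst 7, Claybrook 4, Oakdale 4, Millford 2, Rivermont 4, Ashgrove 2, Stonebridge 1 (sum 24, leaving 3 seats).
Remainders in descending order: Millford 0.6656, Claybrook 0.6551, Rivermont 0.5286, Stonebridge 0.4691, Oakdale 0.4086, Pinehurst 0.1702, Ashgrove 0.1028.
Largest remainders: Millford, Claybrook, Rivermont receive the extra seats.

Pinehurst=7, Claybrook=5, Oakdale=4, Millford=3, Rivermont=5, Ashgrove=2, Stonebridge=1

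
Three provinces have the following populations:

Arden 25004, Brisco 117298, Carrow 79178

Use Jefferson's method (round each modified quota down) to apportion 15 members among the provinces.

Standard divisor 221480/15 ≈ 14765.333; standard quotas: Arden 1.693, Brisco 7.944, Carrow 5.362.
Rounding down gives 1, 7, 5 = 13 seats, so the divisor must be adjusted.
With modified divisor 13100: modified quotas Arden 1.909, Brisco 8.954, Carrow 6.044.
Rounding down: Arden 1, Brisco 8, Carrow 6 (total 15).

Arden 1, Brisco 8, Carrow 6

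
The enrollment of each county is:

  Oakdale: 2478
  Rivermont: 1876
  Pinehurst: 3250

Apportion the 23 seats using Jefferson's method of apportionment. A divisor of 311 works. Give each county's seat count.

Oakdale 7, Rivermont 6, Pinehurst 10

With modified divisor 311: modified quotas Oakdale 7.968, Rivermont 6.032, Pinehurst 10.450.
Rounding down: Oakdale 7, Rivermont 6, Pinehurst 10 (total 23).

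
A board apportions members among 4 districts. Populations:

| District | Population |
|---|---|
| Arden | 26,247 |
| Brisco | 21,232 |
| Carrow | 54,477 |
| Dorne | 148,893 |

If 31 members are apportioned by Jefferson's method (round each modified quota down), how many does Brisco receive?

Standard divisor 250849/31 ≈ 8091.903; standard quotas: Arden 3.244, Brisco 2.624, Carrow 6.732, Dorne 18.400.
Rounding down gives 3, 2, 6, 18 = 29 seats, so the divisor must be adjusted.
With modified divisor 7600: modified quotas Arden 3.454, Brisco 2.794, Carrow 7.168, Dorne 19.591.
Rounding down: Arden 3, Brisco 2, Carrow 7, Dorne 19 (total 31).
Brisco receives 2.

2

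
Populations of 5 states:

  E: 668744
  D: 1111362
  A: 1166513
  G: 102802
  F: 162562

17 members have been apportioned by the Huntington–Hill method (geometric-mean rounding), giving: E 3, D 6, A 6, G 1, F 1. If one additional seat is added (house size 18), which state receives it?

Priority for the next seat is population ÷ (√(s·(s+1))).
Priorities: E 193049.764, D 171486.880, A 179996.864, G 72691.991, F 114948.693.
Highest priority: E.

E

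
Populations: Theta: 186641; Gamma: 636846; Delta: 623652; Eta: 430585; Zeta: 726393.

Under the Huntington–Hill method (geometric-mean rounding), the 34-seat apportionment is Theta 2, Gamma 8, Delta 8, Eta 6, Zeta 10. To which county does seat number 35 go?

Priority for the next seat is population ÷ (√(s·(s+1))).
Priorities: Theta 76195.869, Gamma 75053.021, Delta 73498.093, Eta 66440.708, Zeta 69258.855.
Highest priority: Theta.

Theta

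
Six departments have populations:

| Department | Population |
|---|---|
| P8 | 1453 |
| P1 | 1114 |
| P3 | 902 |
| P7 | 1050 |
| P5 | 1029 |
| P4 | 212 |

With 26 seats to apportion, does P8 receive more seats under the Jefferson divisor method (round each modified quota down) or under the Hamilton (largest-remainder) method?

Jefferson: P8 7, P1 5, P3 4, P7 5, P5 4, P4 1.
Hamilton: P8 6, P1 5, P3 4, P7 5, P5 5, P4 1.
P8 gets 7 under Jefferson and 6 under Hamilton.

Jefferson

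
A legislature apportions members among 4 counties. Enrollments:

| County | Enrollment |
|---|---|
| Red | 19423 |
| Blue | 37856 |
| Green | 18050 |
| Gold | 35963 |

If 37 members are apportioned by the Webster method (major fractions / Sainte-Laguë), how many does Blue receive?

13

Standard divisor 111292/37 ≈ 3007.892; standard quotas: Red 6.457, Blue 12.586, Green 6.001, Gold 11.956.
Rounding to the nearest integer gives Red 6, Blue 13, Green 6, Gold 12 — total 37, matching the house size, so no adjustment is needed.
Blue receives 13.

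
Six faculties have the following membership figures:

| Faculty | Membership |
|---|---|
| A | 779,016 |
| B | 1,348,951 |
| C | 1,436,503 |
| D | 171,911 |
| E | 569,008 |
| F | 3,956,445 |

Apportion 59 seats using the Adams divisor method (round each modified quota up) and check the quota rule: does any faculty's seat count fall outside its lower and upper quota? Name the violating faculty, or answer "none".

Standard quotas: A 5.563, B 9.633, C 10.258, D 1.228, E 4.063, F 28.254.
Adams allocation: A 6, B 10, C 10, D 2, E 4, F 27.
F has quota 28.254 (lower 28, upper 29) but receives 27 — outside the quota interval.

F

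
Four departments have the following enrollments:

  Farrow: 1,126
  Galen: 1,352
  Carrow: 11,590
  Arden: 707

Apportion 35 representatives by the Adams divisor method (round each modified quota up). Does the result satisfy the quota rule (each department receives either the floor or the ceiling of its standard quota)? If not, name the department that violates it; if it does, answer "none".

Standard quotas: Farrow 2.667, Galen 3.203, Carrow 27.455, Arden 1.675.
Adams allocation: Farrow 3, Galen 4, Carrow 26, Arden 2.
Carrow has quota 27.455 (lower 27, upper 28) but receives 26 — outside the quota interval.

Carrow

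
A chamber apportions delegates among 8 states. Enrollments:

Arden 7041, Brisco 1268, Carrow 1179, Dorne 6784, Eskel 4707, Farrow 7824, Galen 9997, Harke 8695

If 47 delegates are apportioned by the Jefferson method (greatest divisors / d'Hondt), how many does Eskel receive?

4

Standard divisor 47495/47 ≈ 1010.532; standard quotas: Arden 6.968, Brisco 1.255, Carrow 1.167, Dorne 6.713, Eskel 4.658, Farrow 7.742, Galen 9.893, Harke 8.604.
Rounding down gives 6, 1, 1, 6, 4, 7, 9, 8 = 42 seats, so the divisor must be adjusted.
With modified divisor 950: modified quotas Arden 7.412, Brisco 1.335, Carrow 1.241, Dorne 7.141, Eskel 4.955, Farrow 8.236, Galen 10.523, Harke 9.153.
Rounding down: Arden 7, Brisco 1, Carrow 1, Dorne 7, Eskel 4, Farrow 8, Galen 10, Harke 9 (total 47).
Eskel receives 4.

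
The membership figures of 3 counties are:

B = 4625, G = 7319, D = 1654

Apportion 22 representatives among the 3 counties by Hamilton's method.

Standard divisor: 13598 ÷ 22 ≈ 618.091.
Standard quotas: B 7.4827, G 11.8413, D 2.6760.
Lower quotas: B 7, G 11, D 2 (sum 20, leaving 2 seats).
Remainders in descending order: G 0.8413, D 0.6760, B 0.4827.
Largest remainders: G, D receive the extra seats.

B 7; G 12; D 3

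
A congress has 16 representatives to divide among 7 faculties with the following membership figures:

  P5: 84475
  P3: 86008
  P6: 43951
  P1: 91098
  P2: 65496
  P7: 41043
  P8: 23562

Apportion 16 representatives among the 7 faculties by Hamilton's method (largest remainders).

Total 435633; standard divisor 435633/16 ≈ 27227.062.
Standard quotas: P5 3.1026, P3 3.1589, P6 1.6142, P1 3.3459, P2 2.4055, P7 1.5074, P8 0.8654.
Lower quotas: P5 3, P3 3, P6 1, P1 3, P2 2, P7 1, P8 0 (sum 13, leaving 3 seats).
Remainders in descending order: P8 0.8654, P6 0.6142, P7 0.5074, P2 0.4055, P1 0.3459, P3 0.1589, P5 0.1026.
The surplus seats go to P8, P6, P7.

P5=3; P3=3; P6=2; P1=3; P2=2; P7=2; P8=1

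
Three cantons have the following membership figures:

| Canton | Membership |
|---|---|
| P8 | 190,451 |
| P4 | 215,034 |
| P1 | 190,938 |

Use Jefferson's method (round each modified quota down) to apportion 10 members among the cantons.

P8 3, P4 4, P1 3

Standard divisor 596423/10 ≈ 59642.3; standard quotas: P8 3.193, P4 3.605, P1 3.201.
Rounding down gives 3, 3, 3 = 9 seats, so the divisor must be adjusted.
With modified divisor 50700: modified quotas P8 3.756, P4 4.241, P1 3.766.
Rounding down: P8 3, P4 4, P1 3 (total 10).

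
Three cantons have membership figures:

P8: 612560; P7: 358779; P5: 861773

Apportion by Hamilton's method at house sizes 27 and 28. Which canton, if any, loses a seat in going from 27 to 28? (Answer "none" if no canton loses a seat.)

At 27 seats: P8 9, P7 5, P5 13.
At 28 seats: P8 9, P7 6, P5 13.
No canton's allocation decreased.

none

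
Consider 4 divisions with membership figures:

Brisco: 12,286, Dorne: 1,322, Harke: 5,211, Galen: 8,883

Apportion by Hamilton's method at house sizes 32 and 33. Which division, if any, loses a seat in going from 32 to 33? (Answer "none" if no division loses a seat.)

At 32 seats: Brisco 14, Dorne 2, Harke 6, Galen 10.
At 33 seats: Brisco 15, Dorne 1, Harke 6, Galen 11.
Dorne drops from 2 to 1.

Dorne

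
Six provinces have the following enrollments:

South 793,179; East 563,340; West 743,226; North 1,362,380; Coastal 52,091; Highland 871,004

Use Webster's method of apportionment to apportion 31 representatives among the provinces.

South: 6; East: 4; West: 5; North: 10; Coastal: 0; Highland: 6

Standard divisor 4385220/31 ≈ 141458.71; standard quotas: South 5.607, East 3.982, West 5.254, North 9.631, Coastal 0.368, Highland 6.157.
Rounding to the nearest integer gives South 6, East 4, West 5, North 10, Coastal 0, Highland 6 — total 31, matching the house size, so no adjustment is needed.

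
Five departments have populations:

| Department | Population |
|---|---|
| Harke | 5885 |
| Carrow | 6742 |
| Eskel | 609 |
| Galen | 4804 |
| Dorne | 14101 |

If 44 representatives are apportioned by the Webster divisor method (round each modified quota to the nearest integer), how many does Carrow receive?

Standard divisor 32141/44 ≈ 730.477; standard quotas: Harke 8.056, Carrow 9.230, Eskel 0.834, Galen 6.577, Dorne 19.304.
Rounding to the nearest integer gives Harke 8, Carrow 9, Eskel 1, Galen 7, Dorne 19 — total 44, matching the house size, so no adjustment is needed.
Carrow receives 9.

9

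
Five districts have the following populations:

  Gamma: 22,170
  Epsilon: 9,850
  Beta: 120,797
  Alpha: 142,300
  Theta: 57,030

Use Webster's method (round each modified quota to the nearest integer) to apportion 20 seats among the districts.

Gamma 1, Epsilon 1, Beta 7, Alpha 8, Theta 3

Standard divisor 352147/20 ≈ 17607.35; standard quotas: Gamma 1.259, Epsilon 0.559, Beta 6.861, Alpha 8.082, Theta 3.239.
Rounding to the nearest integer gives Gamma 1, Epsilon 1, Beta 7, Alpha 8, Theta 3 — total 20, matching the house size, so no adjustment is needed.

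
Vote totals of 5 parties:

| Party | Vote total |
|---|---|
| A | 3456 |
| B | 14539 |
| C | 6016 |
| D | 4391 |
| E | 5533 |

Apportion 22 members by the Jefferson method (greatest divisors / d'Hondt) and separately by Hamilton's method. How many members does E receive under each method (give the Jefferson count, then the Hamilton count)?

3 and 4

Jefferson: A 2, B 10, C 4, D 3, E 3.
Hamilton: A 2, B 9, C 4, D 3, E 4.
E gets 3 under Jefferson and 4 under Hamilton.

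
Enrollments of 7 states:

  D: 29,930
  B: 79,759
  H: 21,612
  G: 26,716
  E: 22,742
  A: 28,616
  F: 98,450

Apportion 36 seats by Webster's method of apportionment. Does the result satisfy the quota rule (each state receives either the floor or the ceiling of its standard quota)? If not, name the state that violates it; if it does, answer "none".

Standard quotas: D 3.500, B 9.328, H 2.528, G 3.124, E 2.660, A 3.347, F 11.514.
Webster allocation: D 3, B 9, H 3, G 3, E 3, A 3, F 12.
Every allocation lies between the lower and upper quota.

none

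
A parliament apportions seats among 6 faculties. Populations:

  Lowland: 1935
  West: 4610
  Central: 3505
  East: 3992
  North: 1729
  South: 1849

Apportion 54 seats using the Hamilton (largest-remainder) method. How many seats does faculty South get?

Total 17620; standard divisor 17620/54 ≈ 326.296.
Standard quotas: Lowland 5.930, West 14.128, Central 10.742, East 12.234, North 5.299, South 5.667.
Lower quotas: Lowland 5, West 14, Central 10, East 12, North 5, South 5 (sum 51, leaving 3 seats).
Remainders in descending order: Lowland 0.930, Central 0.742, South 0.667, North 0.299, East 0.234, West 0.128.
The surplus seats go to Lowland, Central, South.
South receives 6.

6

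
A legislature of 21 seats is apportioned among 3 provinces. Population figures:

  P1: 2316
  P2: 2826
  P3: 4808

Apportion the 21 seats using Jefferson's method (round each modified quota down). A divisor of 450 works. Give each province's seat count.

With modified divisor 450: modified quotas P1 5.147, P2 6.280, P3 10.684.
Rounding down: P1 5, P2 6, P3 10 (total 21).

P1=5, P2=6, P3=10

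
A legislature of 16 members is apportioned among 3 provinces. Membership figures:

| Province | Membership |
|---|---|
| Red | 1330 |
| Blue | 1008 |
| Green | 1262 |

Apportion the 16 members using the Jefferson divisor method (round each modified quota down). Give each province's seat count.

Standard divisor 3600/16 ≈ 225; standard quotas: Red 5.911, Blue 4.480, Green 5.609.
Rounding down gives 5, 4, 5 = 14 seats, so the divisor must be adjusted.
With modified divisor 206: modified quotas Red 6.456, Blue 4.893, Green 6.126.
Rounding down: Red 6, Blue 4, Green 6 (total 16).

Red: 6; Blue: 4; Green: 6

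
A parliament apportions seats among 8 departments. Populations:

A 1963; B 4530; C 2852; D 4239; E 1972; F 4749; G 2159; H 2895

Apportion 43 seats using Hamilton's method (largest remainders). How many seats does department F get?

8

The standard divisor is 25359/43 ≈ 589.744.
Standard quotas: A 3.329, B 7.681, C 4.836, D 7.188, E 3.344, F 8.053, G 3.661, H 4.909.
Lower quotas: A 3, B 7, C 4, D 7, E 3, F 8, G 3, H 4 (sum 39, leaving 4 seats).
Remainders in descending order: H 0.909, C 0.836, B 0.681, G 0.661, E 0.344, A 0.329, D 0.188, F 0.053.
The surplus seats go to H, C, B, G.
F receives 8.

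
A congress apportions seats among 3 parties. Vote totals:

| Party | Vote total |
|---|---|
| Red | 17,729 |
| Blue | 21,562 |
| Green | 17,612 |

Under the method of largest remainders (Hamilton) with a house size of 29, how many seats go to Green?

9

Standard divisor: 56903 ÷ 29 ≈ 1962.172.
Standard quotas: Red 9.0354, Blue 10.9888, Green 8.9758.
Lower quotas: Red 9, Blue 10, Green 8 (sum 27, leaving 2 seats).
Remainders in descending order: Blue 0.9888, Green 0.9758, Red 0.0354.
Largest remainders: Blue, Green receive the extra seats.
Green receives 9.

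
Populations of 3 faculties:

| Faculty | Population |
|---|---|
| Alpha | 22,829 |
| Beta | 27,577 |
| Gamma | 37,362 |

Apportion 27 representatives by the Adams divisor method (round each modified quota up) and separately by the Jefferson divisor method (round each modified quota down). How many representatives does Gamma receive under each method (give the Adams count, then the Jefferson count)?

Adams: Alpha 7, Beta 9, Gamma 11.
Jefferson: Alpha 7, Beta 8, Gamma 12.
Gamma gets 11 under Adams and 12 under Jefferson.

11 and 12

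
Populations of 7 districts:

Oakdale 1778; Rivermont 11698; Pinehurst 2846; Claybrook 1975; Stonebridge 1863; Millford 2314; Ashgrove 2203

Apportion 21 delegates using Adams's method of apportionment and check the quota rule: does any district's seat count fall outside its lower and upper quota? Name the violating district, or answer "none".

none

Standard quotas: Oakdale 1.513, Rivermont 9.955, Pinehurst 2.422, Claybrook 1.681, Stonebridge 1.585, Millford 1.969, Ashgrove 1.875.
Adams allocation: Oakdale 2, Rivermont 9, Pinehurst 2, Claybrook 2, Stonebridge 2, Millford 2, Ashgrove 2.
Every allocation lies between the lower and upper quota.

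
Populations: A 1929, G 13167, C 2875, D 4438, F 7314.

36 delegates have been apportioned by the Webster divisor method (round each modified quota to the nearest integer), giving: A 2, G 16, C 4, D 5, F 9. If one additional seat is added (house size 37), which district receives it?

D

Priority for the next seat is population ÷ (current seats + 0.5).
Priorities: A 771.600, G 798.000, C 638.889, D 806.909, F 769.895.
Highest priority: D.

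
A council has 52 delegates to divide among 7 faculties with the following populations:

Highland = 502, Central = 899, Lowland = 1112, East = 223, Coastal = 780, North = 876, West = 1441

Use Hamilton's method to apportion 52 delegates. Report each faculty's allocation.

Highland 4, Central 8, Lowland 10, East 2, Coastal 7, North 8, West 13

Total 5833; standard divisor 5833/52 ≈ 112.173.
Standard quotas: Highland 4.475, Central 8.014, Lowland 9.913, East 1.988, Coastal 6.954, North 7.809, West 12.846.
Lower quotas: Highland 4, Central 8, Lowland 9, East 1, Coastal 6, North 7, West 12 (sum 47, leaving 5 seats).
Remainders in descending order: East 0.988, Coastal 0.954, Lowland 0.913, West 0.846, North 0.809, Highland 0.475, Central 0.014.
The surplus seats go to East, Coastal, Lowland, West, North.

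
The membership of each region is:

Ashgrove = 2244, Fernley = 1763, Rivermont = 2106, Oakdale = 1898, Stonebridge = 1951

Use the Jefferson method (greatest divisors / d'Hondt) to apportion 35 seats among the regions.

Ashgrove: 8; Fernley: 6; Rivermont: 7; Oakdale: 7; Stonebridge: 7

Standard divisor 9962/35 ≈ 284.629; standard quotas: Ashgrove 7.884, Fernley 6.194, Rivermont 7.399, Oakdale 6.668, Stonebridge 6.855.
Rounding down gives 7, 6, 7, 6, 6 = 32 seats, so the divisor must be adjusted.
With modified divisor 270: modified quotas Ashgrove 8.311, Fernley 6.530, Rivermont 7.800, Oakdale 7.030, Stonebridge 7.226.
Rounding down: Ashgrove 8, Fernley 6, Rivermont 7, Oakdale 7, Stonebridge 7 (total 35).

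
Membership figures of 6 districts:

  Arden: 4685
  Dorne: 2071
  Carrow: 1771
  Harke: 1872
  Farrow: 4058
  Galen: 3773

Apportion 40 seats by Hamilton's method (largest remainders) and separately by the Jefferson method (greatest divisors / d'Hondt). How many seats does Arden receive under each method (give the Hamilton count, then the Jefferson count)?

10 and 11

Hamilton: Arden 10, Dorne 5, Carrow 4, Harke 4, Farrow 9, Galen 8.
Jefferson: Arden 11, Dorne 4, Carrow 4, Harke 4, Farrow 9, Galen 8.
Arden gets 10 under Hamilton and 11 under Jefferson.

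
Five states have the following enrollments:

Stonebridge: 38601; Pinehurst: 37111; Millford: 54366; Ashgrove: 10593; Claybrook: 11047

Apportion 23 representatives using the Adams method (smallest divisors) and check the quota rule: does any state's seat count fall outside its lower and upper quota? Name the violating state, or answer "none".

none

Standard quotas: Stonebridge 5.852, Pinehurst 5.626, Millford 8.242, Ashgrove 1.606, Claybrook 1.675.
Adams allocation: Stonebridge 6, Pinehurst 5, Millford 8, Ashgrove 2, Claybrook 2.
Every allocation lies between the lower and upper quota.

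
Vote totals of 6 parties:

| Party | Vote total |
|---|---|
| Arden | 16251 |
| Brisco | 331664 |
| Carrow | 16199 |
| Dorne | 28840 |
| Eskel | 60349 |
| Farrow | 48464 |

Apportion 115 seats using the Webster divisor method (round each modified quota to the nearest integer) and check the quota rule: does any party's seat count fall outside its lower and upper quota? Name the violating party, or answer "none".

Standard quotas: Arden 3.725, Brisco 76.014, Carrow 3.713, Dorne 6.610, Eskel 13.831, Farrow 11.107.
Webster allocation: Arden 4, Brisco 75, Carrow 4, Dorne 7, Eskel 14, Farrow 11.
Brisco has quota 76.014 (lower 76, upper 77) but receives 75 — outside the quota interval.

Brisco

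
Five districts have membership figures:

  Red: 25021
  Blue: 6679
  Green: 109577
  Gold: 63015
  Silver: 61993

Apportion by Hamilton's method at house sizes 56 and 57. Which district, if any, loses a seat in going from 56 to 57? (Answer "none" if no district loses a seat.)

Blue

At 56 seats: Red 5, Blue 2, Green 23, Gold 13, Silver 13.
At 57 seats: Red 5, Blue 1, Green 24, Gold 14, Silver 13.
Blue drops from 2 to 1.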